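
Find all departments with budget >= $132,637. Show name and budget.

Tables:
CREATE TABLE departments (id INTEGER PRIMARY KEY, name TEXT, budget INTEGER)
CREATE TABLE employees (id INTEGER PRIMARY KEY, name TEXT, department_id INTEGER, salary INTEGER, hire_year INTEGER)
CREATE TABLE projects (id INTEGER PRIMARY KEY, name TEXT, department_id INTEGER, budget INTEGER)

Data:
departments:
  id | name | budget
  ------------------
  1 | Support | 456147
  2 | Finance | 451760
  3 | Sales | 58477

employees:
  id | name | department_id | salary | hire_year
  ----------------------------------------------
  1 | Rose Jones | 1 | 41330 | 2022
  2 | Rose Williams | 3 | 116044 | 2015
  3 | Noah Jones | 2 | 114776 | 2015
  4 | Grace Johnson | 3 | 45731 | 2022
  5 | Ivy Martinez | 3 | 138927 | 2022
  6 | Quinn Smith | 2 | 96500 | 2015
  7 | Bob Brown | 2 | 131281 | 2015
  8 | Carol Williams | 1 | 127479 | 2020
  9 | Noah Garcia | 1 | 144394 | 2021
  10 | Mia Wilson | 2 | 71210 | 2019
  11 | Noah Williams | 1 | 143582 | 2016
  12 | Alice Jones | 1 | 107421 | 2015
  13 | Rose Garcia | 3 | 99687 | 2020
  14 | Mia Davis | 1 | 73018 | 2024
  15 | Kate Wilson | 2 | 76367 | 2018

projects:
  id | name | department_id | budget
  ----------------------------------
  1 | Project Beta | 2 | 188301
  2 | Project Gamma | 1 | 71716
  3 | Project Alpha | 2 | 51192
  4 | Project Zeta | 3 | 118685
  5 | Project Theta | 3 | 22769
SELECT name, budget FROM departments WHERE budget >= 132637

Execution result:
name | budget
Support | 456147
Finance | 451760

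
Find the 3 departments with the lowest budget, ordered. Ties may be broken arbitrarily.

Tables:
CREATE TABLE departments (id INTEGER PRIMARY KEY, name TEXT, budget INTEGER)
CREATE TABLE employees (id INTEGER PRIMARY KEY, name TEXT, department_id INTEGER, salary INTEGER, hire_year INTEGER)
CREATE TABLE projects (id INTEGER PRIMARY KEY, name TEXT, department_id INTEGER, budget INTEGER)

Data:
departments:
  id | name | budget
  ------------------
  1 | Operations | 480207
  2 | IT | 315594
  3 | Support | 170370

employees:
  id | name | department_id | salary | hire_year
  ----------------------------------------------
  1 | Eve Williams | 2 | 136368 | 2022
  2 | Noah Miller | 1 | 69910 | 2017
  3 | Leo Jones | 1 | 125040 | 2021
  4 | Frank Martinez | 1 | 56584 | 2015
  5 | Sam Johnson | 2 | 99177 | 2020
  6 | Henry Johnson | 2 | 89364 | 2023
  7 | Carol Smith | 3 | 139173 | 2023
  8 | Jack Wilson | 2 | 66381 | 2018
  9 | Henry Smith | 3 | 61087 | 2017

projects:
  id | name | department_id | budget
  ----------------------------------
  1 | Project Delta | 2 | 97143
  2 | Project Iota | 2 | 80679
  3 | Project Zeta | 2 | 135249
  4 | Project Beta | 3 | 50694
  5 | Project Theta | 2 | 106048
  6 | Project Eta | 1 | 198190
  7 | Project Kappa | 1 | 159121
SELECT name, budget FROM departments ORDER BY budget ASC LIMIT 3

Execution result:
name | budget
Support | 170370
IT | 315594
Operations | 480207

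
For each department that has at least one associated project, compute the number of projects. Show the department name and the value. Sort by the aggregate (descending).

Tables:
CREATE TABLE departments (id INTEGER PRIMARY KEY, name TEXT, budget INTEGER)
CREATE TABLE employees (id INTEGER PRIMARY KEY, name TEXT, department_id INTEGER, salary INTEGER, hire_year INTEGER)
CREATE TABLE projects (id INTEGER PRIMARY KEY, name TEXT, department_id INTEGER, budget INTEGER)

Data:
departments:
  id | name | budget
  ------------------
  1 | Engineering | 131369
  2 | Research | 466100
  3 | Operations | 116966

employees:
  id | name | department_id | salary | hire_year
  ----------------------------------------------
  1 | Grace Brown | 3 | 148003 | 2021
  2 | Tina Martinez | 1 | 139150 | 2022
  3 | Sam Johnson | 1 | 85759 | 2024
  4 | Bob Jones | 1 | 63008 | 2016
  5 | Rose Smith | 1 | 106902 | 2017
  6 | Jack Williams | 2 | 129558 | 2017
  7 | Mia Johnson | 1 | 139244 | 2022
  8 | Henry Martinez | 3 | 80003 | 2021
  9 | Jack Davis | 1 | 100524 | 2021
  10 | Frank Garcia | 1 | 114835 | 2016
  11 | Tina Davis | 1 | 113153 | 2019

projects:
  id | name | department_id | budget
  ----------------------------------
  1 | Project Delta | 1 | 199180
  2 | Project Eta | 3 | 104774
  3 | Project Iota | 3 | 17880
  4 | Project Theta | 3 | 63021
SELECT p.name, COUNT(*) AS n FROM projects c JOIN departments p ON c.department_id = p.id GROUP BY p.id, p.name ORDER BY n DESC

Execution result:
name | n
Operations | 3
Engineering | 1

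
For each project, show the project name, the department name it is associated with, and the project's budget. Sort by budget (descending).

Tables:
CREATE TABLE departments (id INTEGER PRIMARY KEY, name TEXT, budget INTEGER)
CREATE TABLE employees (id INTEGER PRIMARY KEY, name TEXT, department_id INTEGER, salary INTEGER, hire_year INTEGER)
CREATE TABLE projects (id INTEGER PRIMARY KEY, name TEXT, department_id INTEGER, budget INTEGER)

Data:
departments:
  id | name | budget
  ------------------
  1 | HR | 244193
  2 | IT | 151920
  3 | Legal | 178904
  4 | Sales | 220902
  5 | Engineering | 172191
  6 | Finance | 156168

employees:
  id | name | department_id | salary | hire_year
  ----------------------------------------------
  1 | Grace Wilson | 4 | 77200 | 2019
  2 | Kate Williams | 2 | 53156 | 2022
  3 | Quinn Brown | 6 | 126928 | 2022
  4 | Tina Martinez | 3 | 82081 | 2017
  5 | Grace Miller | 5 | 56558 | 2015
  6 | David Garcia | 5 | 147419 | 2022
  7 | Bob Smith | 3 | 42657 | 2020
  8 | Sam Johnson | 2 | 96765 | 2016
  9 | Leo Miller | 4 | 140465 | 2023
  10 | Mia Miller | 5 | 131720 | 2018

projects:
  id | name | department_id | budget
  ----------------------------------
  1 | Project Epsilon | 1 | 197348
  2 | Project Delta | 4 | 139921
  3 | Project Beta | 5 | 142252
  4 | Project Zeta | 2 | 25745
SELECT c.name, p.name AS department, c.budget FROM projects c JOIN departments p ON c.department_id = p.id ORDER BY c.budget DESC

Execution result:
name | department | budget
Project Epsilon | HR | 197348
Project Beta | Engineering | 142252
Project Delta | Sales | 139921
Project Zeta | IT | 25745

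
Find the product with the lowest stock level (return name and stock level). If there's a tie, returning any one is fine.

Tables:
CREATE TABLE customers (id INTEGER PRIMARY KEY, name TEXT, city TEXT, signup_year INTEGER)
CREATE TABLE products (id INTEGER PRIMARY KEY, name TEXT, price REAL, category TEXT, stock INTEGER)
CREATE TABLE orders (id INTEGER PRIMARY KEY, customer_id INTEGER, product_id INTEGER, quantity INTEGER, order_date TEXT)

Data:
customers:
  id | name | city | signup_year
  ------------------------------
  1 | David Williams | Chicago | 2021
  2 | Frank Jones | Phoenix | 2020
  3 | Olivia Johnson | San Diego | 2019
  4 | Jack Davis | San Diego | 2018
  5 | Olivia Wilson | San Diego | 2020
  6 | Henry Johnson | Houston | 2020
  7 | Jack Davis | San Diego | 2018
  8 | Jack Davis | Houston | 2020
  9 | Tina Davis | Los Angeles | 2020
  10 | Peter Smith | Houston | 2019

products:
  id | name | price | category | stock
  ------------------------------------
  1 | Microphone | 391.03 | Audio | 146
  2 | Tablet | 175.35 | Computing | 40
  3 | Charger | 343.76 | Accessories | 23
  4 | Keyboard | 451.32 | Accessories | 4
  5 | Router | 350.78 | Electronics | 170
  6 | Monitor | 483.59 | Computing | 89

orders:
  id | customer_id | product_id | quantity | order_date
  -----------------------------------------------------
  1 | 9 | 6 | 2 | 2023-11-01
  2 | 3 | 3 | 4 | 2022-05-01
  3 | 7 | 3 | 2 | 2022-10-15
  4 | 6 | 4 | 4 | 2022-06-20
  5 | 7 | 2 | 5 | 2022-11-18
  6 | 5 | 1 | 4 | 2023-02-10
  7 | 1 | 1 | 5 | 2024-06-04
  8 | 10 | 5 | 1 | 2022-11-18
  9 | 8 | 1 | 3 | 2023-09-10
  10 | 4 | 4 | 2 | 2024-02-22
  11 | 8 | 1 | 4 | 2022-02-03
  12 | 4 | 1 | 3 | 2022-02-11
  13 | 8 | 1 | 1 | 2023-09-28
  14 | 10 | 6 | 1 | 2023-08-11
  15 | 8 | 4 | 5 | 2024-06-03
SELECT name, stock FROM products ORDER BY stock ASC LIMIT 1

Execution result:
name | stock
Keyboard | 4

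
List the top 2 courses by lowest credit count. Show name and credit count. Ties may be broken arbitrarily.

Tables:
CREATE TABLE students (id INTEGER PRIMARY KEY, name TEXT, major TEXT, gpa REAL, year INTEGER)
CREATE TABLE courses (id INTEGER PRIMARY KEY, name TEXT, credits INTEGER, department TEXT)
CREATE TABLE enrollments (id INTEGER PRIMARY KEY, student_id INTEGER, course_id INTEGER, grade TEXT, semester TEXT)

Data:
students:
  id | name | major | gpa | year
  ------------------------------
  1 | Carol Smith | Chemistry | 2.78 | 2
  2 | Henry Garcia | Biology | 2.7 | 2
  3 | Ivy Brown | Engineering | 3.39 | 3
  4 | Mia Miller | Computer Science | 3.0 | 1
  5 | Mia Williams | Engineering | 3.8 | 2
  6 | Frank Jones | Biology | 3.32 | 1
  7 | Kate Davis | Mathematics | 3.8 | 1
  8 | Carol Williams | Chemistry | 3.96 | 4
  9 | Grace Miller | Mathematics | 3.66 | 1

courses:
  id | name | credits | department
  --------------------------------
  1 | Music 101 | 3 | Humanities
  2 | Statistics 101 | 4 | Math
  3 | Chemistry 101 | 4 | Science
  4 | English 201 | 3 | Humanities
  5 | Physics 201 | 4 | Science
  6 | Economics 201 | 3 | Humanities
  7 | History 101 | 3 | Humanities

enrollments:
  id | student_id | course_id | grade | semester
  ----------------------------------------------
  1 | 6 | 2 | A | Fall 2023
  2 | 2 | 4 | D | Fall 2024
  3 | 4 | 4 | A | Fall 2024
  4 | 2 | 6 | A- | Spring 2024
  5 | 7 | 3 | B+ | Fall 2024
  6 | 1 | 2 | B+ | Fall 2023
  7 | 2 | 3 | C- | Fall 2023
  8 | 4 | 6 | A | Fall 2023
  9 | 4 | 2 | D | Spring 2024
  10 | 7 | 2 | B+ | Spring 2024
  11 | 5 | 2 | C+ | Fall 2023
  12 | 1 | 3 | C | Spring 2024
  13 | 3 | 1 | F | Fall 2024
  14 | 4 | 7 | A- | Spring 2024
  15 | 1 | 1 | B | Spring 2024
SELECT name, credits FROM courses ORDER BY credits ASC LIMIT 2

Execution result:
name | credits
Music 101 | 3
English 201 | 3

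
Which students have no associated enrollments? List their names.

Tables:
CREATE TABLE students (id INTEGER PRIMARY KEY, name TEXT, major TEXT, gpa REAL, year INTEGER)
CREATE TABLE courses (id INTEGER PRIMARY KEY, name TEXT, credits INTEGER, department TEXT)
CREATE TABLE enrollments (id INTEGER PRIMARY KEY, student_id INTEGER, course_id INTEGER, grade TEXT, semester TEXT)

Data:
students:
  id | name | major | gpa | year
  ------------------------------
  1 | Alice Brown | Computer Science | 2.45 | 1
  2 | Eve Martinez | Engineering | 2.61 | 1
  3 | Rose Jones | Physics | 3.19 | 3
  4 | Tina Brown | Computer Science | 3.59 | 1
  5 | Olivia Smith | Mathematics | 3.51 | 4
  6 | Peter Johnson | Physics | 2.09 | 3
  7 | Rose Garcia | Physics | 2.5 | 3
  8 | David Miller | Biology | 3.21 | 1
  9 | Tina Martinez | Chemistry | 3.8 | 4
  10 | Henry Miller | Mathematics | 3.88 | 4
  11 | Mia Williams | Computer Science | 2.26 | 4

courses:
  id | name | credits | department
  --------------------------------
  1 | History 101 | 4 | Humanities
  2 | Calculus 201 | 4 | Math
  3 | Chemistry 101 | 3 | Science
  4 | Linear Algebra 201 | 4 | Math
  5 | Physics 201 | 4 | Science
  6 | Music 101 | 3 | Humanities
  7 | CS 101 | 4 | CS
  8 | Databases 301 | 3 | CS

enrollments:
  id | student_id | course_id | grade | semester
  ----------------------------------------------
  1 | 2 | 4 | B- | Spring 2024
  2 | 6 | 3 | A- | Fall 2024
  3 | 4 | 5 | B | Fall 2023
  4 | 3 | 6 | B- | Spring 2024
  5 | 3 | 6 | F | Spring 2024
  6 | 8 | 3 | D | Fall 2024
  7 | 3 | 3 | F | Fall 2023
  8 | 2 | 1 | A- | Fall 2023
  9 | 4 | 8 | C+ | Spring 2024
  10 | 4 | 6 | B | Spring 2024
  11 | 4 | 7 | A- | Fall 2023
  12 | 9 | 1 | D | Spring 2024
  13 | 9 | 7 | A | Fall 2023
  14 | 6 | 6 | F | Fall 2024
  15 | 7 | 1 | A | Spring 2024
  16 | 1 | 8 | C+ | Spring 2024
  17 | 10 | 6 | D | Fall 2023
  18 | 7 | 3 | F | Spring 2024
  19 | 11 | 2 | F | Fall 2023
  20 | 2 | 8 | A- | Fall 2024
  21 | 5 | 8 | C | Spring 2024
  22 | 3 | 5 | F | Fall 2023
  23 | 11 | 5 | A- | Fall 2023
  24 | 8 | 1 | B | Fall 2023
SELECT p.name FROM students p LEFT JOIN enrollments c ON c.student_id = p.id WHERE c.id IS NULL

Execution result:
(no rows)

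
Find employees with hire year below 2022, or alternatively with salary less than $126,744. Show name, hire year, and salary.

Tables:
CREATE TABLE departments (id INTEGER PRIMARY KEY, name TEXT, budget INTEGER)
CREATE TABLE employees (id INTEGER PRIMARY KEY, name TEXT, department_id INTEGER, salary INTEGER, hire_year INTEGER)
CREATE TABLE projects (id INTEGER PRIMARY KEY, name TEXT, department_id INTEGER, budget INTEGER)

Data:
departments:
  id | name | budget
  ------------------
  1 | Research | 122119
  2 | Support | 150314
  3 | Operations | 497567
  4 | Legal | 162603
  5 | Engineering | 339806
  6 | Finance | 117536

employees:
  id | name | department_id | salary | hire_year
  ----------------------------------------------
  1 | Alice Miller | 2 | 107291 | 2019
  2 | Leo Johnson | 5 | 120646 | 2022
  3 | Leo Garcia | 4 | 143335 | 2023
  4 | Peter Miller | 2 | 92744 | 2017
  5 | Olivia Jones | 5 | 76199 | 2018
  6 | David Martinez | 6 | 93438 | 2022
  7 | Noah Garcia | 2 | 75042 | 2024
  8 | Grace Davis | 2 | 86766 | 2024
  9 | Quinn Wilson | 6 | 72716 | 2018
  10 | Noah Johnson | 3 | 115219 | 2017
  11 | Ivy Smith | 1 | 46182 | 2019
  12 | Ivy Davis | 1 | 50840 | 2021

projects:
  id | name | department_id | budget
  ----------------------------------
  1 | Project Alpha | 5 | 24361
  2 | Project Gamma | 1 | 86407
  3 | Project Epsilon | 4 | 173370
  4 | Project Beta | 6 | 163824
SELECT name, hire_year, salary FROM employees WHERE hire_year < 2022 OR salary < 126744

Execution result:
name | hire_year | salary
Alice Miller | 2019 | 107291
Leo Johnson | 2022 | 120646
Peter Miller | 2017 | 92744
Olivia Jones | 2018 | 76199
David Martinez | 2022 | 93438
Noah Garcia | 2024 | 75042
Grace Davis | 2024 | 86766
Quinn Wilson | 2018 | 72716
Noah Johnson | 2017 | 115219
Ivy Smith | 2019 | 46182
Ivy Davis | 2021 | 50840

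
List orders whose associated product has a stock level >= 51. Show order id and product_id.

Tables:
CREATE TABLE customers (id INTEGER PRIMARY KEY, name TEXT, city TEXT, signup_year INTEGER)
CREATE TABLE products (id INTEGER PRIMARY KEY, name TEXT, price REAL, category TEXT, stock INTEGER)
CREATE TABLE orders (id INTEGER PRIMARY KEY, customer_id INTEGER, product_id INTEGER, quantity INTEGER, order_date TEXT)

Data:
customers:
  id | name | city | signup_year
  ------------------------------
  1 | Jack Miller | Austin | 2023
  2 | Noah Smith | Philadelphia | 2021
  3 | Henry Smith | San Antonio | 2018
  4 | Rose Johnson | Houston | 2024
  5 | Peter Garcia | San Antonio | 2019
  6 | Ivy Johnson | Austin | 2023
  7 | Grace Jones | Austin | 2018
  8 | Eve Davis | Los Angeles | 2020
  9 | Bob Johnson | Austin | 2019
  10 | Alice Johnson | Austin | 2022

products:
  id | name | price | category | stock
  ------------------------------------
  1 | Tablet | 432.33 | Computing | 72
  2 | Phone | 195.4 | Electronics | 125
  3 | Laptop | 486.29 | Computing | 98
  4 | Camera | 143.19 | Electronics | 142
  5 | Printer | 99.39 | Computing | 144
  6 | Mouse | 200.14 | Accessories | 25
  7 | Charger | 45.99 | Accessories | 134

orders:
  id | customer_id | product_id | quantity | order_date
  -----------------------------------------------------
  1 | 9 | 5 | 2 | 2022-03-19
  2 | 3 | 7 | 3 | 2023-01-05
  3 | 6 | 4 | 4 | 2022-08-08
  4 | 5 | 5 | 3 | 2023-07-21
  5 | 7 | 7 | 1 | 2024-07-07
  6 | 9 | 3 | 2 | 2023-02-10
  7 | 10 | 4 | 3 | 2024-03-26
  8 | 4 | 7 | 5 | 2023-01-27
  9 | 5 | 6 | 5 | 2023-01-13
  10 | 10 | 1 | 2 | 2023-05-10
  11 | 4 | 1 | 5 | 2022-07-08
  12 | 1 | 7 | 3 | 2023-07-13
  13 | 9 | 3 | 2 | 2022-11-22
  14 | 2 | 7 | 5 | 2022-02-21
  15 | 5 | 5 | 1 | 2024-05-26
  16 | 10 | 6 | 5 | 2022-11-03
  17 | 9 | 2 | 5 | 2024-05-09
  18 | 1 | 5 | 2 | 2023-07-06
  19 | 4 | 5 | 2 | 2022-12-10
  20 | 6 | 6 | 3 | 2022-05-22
SELECT id, product_id FROM orders WHERE product_id IN (SELECT id FROM products WHERE stock >= 51)

Execution result:
id | product_id
1 | 5
2 | 7
3 | 4
4 | 5
5 | 7
6 | 3
7 | 4
8 | 7
10 | 1
11 | 1
12 | 7
13 | 3
14 | 7
15 | 5
17 | 2
18 | 5
19 | 5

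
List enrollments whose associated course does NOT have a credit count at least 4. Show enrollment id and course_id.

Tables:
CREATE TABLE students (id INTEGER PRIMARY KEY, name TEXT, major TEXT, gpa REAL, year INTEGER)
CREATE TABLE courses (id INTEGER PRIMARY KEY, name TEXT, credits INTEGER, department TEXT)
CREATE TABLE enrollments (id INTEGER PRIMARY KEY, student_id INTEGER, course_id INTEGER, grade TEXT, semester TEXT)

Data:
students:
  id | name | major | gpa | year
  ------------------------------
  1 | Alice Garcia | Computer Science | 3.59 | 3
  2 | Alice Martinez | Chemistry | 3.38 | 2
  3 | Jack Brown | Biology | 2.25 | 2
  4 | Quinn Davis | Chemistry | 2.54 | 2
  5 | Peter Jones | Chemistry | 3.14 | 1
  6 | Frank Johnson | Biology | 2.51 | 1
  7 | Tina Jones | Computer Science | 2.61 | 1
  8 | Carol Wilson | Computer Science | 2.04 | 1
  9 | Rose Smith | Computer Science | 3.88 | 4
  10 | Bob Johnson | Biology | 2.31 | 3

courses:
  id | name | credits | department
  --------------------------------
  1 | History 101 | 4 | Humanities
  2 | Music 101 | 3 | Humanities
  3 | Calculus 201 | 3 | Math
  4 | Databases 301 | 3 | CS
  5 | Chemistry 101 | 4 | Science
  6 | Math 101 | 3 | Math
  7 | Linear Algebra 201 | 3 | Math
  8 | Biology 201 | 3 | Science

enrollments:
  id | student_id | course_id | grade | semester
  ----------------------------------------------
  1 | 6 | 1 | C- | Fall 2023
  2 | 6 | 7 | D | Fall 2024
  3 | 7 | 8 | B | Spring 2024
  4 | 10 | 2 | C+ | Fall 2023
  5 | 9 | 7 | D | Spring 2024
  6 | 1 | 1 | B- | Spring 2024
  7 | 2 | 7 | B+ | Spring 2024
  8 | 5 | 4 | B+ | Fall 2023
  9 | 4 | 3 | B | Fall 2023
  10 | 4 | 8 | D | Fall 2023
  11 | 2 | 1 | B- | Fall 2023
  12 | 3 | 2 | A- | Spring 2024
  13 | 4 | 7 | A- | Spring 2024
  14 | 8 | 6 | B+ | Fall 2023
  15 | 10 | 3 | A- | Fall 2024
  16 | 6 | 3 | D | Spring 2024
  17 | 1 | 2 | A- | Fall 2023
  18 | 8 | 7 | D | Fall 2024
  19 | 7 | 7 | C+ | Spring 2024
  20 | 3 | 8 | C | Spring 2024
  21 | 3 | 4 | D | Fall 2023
SELECT id, course_id FROM enrollments WHERE course_id NOT IN (SELECT id FROM courses WHERE credits >= 4)

Execution result:
id | course_id
2 | 7
3 | 8
4 | 2
5 | 7
7 | 7
8 | 4
9 | 3
10 | 8
12 | 2
13 | 7
14 | 6
15 | 3
16 | 3
17 | 2
18 | 7
19 | 7
20 | 8
21 | 4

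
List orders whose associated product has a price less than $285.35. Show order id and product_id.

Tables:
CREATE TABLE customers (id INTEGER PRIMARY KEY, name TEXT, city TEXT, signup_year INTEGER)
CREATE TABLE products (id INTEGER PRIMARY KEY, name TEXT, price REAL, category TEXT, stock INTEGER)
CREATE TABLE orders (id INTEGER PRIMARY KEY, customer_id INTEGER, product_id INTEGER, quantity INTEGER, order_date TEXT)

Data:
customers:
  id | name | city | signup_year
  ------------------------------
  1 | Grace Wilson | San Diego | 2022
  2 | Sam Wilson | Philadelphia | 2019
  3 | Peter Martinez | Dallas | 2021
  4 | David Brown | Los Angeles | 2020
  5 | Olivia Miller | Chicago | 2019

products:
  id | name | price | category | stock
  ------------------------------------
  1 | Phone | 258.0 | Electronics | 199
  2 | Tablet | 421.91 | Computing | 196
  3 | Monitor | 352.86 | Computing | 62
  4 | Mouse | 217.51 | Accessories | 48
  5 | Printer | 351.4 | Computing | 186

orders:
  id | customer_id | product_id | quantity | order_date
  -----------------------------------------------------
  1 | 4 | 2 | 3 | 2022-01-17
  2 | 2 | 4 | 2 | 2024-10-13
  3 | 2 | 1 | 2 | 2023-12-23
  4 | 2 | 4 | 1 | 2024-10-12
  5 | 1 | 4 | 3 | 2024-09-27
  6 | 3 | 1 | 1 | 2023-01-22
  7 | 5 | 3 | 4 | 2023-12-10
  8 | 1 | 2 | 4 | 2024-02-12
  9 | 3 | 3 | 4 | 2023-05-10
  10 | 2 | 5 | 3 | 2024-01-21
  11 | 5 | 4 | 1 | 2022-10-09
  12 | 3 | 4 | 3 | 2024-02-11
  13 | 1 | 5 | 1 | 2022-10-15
SELECT id, product_id FROM orders WHERE product_id IN (SELECT id FROM products WHERE price < 285.35)

Execution result:
id | product_id
2 | 4
3 | 1
4 | 4
5 | 4
6 | 1
11 | 4
12 | 4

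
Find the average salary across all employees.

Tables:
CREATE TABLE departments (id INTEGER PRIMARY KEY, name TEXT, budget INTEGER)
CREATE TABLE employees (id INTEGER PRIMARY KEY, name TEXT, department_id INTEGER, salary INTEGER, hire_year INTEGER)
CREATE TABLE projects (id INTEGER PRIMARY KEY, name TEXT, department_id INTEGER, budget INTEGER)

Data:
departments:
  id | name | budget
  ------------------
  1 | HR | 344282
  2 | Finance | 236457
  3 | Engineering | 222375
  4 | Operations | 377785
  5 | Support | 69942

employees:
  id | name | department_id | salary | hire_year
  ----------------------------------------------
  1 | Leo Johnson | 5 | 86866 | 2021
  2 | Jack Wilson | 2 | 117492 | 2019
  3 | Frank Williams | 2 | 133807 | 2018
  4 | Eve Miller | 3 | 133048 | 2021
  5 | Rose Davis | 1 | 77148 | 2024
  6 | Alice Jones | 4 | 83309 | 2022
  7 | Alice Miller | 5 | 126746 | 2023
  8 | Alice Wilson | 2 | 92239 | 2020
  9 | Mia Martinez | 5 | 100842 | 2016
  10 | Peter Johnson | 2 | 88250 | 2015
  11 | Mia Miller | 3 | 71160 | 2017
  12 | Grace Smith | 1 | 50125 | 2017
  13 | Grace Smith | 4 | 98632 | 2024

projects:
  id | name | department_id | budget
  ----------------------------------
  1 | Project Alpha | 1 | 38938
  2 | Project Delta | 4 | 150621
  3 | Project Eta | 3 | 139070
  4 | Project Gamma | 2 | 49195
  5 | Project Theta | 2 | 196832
SELECT AVG(salary) FROM employees

Execution result:
96897.23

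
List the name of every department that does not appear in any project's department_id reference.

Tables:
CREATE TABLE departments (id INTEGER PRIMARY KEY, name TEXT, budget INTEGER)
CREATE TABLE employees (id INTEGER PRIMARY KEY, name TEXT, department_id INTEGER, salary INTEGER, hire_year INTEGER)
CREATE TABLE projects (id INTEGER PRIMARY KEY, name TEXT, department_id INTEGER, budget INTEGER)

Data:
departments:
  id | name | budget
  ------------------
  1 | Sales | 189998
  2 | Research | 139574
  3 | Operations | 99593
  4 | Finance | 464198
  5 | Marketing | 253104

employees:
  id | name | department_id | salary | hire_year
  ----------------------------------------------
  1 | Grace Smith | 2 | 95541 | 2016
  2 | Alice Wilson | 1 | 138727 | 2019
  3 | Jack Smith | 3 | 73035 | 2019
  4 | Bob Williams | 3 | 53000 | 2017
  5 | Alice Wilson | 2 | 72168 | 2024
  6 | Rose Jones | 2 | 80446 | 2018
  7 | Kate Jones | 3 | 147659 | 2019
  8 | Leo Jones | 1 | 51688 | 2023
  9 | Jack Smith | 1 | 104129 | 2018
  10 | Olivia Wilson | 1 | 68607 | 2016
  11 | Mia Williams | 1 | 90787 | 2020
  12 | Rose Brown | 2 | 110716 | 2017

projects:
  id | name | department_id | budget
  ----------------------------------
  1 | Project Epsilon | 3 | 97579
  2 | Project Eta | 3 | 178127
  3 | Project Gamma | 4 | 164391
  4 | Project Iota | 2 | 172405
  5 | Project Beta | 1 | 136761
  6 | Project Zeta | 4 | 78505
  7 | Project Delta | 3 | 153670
SELECT p.name FROM departments p LEFT JOIN projects c ON c.department_id = p.id WHERE c.id IS NULL

Execution result:
Marketing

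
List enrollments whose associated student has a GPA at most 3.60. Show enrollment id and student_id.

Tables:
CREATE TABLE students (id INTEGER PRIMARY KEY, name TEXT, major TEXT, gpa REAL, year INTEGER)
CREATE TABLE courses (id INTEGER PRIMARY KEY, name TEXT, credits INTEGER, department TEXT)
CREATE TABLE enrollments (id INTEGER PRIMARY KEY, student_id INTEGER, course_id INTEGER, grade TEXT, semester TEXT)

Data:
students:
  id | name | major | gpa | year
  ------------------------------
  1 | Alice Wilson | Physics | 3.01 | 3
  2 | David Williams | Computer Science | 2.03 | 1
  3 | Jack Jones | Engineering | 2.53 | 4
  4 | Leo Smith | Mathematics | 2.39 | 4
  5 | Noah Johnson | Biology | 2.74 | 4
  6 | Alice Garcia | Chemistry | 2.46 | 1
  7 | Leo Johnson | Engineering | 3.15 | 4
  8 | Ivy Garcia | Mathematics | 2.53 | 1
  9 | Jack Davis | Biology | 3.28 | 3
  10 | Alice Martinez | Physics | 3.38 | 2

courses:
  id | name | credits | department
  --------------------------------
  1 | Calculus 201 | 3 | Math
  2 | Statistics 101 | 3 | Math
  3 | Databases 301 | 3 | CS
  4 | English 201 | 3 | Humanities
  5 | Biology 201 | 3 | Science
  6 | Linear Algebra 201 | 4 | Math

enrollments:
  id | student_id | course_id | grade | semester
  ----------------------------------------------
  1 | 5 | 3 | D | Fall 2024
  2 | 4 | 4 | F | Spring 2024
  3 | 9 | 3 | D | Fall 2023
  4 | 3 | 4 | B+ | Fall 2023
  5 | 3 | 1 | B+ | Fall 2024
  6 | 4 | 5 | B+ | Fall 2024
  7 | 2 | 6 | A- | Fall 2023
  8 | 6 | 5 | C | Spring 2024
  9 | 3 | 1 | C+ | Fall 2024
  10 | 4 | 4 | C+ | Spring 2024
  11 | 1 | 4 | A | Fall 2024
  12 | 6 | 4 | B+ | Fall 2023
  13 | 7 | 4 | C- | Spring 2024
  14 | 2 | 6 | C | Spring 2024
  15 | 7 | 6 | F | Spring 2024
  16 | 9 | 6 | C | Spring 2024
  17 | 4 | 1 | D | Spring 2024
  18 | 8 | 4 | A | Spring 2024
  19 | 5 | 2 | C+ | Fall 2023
SELECT id, student_id FROM enrollments WHERE student_id IN (SELECT id FROM students WHERE gpa <= 3.6)

Execution result:
id | student_id
1 | 5
2 | 4
3 | 9
4 | 3
5 | 3
6 | 4
7 | 2
8 | 6
9 | 3
10 | 4
11 | 1
12 | 6
13 | 7
14 | 2
15 | 7
16 | 9
17 | 4
18 | 8
19 | 5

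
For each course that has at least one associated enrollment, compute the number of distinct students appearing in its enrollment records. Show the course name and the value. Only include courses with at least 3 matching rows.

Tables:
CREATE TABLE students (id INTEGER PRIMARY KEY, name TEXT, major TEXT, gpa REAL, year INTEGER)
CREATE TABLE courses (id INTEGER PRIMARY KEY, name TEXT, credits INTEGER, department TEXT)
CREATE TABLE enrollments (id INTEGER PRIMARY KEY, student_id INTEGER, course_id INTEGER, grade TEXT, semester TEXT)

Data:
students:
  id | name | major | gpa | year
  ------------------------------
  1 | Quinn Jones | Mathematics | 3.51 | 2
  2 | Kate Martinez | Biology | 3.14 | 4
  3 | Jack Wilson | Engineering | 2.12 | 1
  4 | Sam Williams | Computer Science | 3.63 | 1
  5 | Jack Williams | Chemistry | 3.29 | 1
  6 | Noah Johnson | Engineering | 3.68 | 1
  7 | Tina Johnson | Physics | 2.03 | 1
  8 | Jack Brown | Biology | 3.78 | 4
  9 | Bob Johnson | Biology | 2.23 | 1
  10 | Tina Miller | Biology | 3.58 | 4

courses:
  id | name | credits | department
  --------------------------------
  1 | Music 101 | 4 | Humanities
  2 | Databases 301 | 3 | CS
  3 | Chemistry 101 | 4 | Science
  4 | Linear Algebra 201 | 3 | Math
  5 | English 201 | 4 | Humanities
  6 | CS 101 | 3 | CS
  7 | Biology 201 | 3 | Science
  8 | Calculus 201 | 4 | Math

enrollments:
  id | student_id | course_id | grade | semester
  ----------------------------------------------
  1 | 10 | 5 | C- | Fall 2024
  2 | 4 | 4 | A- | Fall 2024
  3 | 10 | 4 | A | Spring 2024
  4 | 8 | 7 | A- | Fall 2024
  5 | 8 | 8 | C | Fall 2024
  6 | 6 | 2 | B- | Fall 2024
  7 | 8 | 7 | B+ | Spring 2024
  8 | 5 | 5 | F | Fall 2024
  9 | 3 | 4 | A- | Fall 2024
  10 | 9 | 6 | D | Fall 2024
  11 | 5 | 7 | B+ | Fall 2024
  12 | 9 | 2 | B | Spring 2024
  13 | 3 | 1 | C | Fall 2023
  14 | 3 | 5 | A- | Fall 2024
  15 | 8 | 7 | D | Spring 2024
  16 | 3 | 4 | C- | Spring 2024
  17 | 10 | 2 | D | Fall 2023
SELECT p.name, COUNT(DISTINCT c.student_id) AS distinct_student_count FROM enrollments c JOIN courses p ON c.course_id = p.id GROUP BY p.id, p.name HAVING COUNT(*) >= 3

Execution result:
name | distinct_student_count
Databases 301 | 3
Linear Algebra 201 | 3
English 201 | 3
Biology 201 | 2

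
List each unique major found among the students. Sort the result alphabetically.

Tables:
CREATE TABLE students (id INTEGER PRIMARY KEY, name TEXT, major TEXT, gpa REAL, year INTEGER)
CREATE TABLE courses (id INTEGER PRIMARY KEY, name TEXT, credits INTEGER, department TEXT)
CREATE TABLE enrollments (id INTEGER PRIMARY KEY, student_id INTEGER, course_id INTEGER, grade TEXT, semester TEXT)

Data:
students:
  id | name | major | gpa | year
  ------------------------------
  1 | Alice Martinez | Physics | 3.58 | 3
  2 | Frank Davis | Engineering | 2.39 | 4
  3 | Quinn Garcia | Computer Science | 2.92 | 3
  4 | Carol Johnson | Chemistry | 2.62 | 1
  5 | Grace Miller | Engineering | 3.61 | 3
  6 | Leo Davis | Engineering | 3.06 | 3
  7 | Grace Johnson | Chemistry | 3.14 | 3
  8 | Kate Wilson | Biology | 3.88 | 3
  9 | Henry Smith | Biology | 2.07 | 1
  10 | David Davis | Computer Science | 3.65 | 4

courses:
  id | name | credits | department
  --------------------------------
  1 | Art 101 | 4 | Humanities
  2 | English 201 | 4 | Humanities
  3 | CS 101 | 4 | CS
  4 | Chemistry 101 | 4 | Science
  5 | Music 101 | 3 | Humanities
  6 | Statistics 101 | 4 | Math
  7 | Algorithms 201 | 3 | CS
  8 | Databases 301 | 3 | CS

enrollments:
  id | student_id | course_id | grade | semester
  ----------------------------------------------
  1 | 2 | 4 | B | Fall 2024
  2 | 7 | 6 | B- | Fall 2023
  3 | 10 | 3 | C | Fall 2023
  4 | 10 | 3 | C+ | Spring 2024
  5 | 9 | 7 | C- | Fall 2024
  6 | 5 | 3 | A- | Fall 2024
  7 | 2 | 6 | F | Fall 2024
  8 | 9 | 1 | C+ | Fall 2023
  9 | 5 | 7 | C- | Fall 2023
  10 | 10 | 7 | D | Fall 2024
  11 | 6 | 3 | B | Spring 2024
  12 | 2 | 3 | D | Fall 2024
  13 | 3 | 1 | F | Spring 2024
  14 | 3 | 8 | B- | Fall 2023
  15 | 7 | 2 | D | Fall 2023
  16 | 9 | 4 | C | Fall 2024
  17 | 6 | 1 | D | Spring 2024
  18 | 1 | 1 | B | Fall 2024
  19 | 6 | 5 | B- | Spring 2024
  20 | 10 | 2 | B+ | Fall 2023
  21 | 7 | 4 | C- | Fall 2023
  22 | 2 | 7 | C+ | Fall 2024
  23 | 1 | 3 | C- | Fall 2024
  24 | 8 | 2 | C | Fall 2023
SELECT DISTINCT major FROM students ORDER BY major

Execution result:
major
Biology
Chemistry
Computer Science
Engineering
Physics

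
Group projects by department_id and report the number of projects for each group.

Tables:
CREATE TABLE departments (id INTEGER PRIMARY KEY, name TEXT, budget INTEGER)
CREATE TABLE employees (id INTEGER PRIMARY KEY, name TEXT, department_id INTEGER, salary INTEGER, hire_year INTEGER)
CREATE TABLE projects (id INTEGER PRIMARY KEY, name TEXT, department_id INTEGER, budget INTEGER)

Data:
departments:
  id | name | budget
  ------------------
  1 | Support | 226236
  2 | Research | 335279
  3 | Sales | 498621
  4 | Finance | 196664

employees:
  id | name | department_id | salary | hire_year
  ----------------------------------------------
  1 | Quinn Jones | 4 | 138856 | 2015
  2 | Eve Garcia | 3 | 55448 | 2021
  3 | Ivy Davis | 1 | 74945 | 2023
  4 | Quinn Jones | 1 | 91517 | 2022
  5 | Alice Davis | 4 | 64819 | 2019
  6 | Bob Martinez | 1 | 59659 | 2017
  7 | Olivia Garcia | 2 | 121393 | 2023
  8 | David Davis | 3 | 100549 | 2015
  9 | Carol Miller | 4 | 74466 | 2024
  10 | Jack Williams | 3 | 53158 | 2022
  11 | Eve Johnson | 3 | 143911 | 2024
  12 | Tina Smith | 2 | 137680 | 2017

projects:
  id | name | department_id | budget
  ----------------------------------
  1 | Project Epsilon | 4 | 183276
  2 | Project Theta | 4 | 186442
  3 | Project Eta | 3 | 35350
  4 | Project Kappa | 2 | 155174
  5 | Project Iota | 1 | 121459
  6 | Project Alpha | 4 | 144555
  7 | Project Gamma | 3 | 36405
SELECT department_id, COUNT(*) AS n FROM projects GROUP BY department_id

Execution result:
department_id | n
1 | 1
2 | 1
3 | 2
4 | 3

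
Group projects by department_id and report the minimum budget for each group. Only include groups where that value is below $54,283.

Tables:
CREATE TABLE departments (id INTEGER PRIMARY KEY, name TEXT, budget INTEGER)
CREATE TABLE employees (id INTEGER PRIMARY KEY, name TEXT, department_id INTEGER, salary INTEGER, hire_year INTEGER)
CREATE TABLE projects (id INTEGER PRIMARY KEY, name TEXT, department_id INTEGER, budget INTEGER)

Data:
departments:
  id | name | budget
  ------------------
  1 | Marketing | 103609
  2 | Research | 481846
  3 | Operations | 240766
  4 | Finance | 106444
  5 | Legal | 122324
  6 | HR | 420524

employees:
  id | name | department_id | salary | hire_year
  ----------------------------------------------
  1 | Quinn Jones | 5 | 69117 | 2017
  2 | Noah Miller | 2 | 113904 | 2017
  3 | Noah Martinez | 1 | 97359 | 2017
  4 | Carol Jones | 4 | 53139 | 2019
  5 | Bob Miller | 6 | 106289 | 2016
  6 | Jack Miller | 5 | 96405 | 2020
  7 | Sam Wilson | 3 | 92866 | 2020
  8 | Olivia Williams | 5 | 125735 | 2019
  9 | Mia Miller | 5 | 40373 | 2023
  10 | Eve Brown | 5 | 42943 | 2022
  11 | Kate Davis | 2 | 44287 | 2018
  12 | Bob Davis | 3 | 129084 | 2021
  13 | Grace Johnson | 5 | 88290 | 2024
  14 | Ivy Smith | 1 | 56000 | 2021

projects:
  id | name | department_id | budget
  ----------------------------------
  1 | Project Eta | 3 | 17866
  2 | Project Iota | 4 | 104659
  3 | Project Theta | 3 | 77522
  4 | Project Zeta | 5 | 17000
SELECT department_id, MIN(budget) AS min_budget FROM projects GROUP BY department_id HAVING MIN(budget) < 54283

Execution result:
department_id | min_budget
3 | 17866
5 | 17000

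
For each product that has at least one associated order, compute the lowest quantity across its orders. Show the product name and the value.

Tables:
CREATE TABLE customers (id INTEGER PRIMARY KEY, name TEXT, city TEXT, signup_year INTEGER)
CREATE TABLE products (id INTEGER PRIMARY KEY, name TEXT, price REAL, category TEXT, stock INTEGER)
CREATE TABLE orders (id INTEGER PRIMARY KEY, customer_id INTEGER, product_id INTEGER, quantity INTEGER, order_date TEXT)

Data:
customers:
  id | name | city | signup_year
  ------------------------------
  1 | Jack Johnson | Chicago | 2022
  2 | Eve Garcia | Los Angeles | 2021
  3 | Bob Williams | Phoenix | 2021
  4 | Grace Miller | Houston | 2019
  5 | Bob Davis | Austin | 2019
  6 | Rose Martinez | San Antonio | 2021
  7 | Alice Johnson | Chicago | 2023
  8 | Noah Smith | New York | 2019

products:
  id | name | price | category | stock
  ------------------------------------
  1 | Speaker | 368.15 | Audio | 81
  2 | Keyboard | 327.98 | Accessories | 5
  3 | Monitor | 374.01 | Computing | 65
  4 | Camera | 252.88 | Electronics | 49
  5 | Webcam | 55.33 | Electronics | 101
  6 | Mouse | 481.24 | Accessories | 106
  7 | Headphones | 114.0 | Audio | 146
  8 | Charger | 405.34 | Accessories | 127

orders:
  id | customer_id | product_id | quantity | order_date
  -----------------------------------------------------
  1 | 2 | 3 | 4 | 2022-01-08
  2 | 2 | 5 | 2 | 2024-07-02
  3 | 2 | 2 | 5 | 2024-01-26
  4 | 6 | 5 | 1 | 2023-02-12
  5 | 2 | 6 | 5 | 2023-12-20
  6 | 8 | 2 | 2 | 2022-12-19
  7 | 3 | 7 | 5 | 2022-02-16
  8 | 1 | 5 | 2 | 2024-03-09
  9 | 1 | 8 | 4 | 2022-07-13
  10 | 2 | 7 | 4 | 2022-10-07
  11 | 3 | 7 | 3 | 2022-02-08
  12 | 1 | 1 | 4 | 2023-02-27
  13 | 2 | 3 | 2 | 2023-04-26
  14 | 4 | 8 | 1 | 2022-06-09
SELECT p.name, MIN(c.quantity) AS min_quantity FROM orders c JOIN products p ON c.product_id = p.id GROUP BY p.id, p.name

Execution result:
name | min_quantity
Speaker | 4
Keyboard | 2
Monitor | 2
Webcam | 1
Mouse | 5
Headphones | 3
Charger | 1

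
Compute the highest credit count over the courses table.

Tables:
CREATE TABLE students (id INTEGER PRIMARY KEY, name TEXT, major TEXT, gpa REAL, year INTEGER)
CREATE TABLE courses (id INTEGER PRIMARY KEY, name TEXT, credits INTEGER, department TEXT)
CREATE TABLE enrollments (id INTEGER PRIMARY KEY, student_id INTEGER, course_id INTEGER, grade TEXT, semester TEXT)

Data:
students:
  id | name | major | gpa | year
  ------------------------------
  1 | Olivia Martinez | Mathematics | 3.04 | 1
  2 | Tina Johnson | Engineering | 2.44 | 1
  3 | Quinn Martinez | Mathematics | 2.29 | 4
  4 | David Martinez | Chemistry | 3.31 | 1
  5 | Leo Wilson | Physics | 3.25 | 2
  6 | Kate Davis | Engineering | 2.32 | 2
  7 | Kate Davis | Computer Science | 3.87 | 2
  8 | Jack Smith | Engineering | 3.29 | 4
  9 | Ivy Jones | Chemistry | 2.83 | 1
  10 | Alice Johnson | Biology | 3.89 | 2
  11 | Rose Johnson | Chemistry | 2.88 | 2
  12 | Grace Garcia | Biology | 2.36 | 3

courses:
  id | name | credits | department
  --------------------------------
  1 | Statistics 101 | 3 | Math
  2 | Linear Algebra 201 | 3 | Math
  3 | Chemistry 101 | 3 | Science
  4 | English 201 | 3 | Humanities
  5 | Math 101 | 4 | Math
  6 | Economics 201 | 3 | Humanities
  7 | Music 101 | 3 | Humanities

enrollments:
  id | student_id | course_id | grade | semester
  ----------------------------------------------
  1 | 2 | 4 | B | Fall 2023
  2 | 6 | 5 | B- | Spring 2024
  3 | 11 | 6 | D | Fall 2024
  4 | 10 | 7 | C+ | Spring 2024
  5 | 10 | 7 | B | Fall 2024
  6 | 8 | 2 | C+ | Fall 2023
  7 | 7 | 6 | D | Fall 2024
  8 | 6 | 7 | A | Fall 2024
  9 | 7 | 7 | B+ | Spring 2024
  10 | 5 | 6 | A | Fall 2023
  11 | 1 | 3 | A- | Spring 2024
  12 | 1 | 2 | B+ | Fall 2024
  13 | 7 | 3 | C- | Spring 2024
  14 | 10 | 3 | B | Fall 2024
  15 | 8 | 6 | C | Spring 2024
SELECT MAX(credits) FROM courses

Execution result:
4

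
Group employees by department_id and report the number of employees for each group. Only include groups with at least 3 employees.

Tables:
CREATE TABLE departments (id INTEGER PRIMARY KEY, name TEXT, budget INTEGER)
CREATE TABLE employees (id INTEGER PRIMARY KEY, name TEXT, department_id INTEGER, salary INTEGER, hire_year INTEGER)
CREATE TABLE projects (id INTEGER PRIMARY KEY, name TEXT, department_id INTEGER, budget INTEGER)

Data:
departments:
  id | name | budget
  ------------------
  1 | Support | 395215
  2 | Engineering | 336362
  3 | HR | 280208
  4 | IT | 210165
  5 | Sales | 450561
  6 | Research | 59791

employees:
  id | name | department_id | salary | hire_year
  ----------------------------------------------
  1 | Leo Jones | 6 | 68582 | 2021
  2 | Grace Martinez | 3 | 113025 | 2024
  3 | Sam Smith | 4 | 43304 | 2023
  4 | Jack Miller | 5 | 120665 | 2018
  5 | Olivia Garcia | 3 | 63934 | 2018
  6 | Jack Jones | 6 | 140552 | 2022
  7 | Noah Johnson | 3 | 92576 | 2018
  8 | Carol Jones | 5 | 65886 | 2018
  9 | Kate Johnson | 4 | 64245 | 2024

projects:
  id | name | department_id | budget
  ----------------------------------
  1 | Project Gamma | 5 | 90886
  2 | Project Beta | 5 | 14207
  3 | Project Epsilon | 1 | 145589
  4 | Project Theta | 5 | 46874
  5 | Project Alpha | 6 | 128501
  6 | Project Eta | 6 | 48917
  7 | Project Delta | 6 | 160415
SELECT department_id, COUNT(*) AS n FROM employees GROUP BY department_id HAVING COUNT(*) >= 3

Execution result:
department_id | n
3 | 3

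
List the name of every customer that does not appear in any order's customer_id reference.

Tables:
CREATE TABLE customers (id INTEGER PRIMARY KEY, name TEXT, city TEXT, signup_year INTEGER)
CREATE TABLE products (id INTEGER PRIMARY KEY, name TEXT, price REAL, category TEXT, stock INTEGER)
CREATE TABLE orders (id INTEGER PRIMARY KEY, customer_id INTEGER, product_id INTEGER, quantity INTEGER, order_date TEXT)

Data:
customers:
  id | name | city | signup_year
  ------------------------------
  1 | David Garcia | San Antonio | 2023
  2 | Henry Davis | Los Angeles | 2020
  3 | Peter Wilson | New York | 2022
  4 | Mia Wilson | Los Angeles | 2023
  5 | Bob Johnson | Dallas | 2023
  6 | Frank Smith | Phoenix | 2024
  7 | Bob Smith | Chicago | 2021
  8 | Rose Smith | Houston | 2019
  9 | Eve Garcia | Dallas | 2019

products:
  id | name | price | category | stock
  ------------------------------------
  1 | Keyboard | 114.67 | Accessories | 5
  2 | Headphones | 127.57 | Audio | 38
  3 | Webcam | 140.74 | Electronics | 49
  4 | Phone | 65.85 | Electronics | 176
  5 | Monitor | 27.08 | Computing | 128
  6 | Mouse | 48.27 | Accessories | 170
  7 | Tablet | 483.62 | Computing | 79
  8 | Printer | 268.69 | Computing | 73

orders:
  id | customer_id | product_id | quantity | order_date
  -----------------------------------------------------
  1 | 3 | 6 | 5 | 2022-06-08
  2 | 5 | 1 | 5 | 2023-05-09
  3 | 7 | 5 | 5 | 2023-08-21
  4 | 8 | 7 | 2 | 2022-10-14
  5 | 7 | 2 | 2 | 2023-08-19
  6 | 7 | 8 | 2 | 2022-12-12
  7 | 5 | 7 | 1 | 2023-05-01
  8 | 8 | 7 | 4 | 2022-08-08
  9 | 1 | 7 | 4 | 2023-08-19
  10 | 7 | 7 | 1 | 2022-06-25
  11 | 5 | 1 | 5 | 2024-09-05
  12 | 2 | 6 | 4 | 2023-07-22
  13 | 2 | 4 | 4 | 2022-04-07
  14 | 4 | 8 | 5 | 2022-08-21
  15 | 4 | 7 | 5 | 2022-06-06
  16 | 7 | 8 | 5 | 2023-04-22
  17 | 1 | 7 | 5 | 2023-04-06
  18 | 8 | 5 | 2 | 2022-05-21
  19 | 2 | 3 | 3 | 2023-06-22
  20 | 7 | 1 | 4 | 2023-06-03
SELECT p.name FROM customers p LEFT JOIN orders c ON c.customer_id = p.id WHERE c.id IS NULL

Execution result:
name
Frank Smith
Eve Garcia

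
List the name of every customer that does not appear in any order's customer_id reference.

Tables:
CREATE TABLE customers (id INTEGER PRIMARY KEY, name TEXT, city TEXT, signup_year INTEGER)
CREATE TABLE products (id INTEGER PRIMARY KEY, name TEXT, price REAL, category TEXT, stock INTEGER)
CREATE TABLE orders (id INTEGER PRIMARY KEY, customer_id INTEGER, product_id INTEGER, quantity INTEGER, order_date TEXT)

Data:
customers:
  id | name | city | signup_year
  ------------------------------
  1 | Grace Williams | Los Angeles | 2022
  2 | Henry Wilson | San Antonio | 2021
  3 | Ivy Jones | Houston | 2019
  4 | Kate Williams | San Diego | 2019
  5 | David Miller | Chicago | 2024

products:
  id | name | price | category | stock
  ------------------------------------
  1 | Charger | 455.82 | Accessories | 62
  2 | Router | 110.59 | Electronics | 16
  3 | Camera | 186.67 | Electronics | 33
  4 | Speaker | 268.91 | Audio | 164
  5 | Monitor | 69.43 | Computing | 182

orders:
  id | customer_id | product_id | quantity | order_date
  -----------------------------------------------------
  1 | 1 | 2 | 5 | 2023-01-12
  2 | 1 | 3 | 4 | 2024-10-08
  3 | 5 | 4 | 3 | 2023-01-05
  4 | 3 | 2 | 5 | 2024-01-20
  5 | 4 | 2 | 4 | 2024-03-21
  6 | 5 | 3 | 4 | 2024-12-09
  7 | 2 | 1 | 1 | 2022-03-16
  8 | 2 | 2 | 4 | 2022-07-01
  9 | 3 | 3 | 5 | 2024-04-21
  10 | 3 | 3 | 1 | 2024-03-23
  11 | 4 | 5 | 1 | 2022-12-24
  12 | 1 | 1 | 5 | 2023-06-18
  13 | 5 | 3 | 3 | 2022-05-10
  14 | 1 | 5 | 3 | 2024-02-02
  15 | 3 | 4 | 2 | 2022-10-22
SELECT p.name FROM customers p LEFT JOIN orders c ON c.customer_id = p.id WHERE c.id IS NULL

Execution result:
(no rows)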